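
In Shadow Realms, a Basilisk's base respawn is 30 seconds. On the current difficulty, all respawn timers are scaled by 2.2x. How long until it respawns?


Respawn time = base * multiplier
= 30 * 2.2
= 66.0 seconds

66.0 seconds


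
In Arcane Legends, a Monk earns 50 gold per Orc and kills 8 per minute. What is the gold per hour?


Gold per minute = 50 * 8 = 400
Gold per hour = 400 * 60 = 24000

24000 gold/hour


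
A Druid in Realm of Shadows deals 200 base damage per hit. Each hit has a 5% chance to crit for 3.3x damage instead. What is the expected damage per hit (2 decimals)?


E[dmg] = base * (1 + crit_chance * (crit_mult - 1))
cc as decimal = 5/100 = 0.05
cm - 1 = 3.3 - 1 = 2.3
Bonus factor = 0.05 * 2.3 = 0.115
Total multiplier = 1 + 0.115 = 1.115
Expected damage = 200 * 1.115 = 223.00

223.00 damage


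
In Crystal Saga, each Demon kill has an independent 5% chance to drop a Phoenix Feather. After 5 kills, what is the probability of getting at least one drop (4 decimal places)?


P(at least one) = 1 - P(none) = 1 - (1-p)^n
p = 5/100 = 0.05
1 - p = 0.95
(1 - p)^5 = 0.95^5 = 0.773781
P(at least one) = 1 - 0.773781 = 0.2262

0.2262


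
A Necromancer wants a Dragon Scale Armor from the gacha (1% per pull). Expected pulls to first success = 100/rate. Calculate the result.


Expected pulls for a geometric distribution = 1/p = 100 / rate%
= 100 / 1
= 100.0

100.0 pulls


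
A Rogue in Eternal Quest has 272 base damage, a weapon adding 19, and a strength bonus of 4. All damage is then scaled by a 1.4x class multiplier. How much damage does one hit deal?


Sum base + weapon + str = 272 + 19 + 4 = 295
Multiply by 1.4:
295 * 1.4 = 413.0

413.0 damage


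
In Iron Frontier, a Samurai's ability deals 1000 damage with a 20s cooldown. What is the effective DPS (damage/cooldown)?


DPS = damage / cooldown
= 1000 / 20
= 50.00

50.00 DPS


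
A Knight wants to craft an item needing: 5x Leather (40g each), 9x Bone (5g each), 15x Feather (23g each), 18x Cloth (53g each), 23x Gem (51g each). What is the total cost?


Cost breakdown:
  Leather: 5 * 40 = 200
  Bone: 9 * 5 = 45
  Feather: 15 * 23 = 345
  Cloth: 18 * 53 = 954
  Gem: 23 * 51 = 1173
Total = 200 + 45 + 345 + 954 + 1173 = 2717

2717 gold


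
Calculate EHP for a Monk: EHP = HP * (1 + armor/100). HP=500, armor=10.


EHP = 500 * (1 + 10/100)
= 500 * (1 + 0.1)
= 500 * 1.1
= 550.0

550.0 EHP


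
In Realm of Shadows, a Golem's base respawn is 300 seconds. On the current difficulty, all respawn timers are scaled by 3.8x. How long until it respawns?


Respawn time = base * multiplier
= 300 * 3.8
= 1140.0 seconds

1140.0 seconds


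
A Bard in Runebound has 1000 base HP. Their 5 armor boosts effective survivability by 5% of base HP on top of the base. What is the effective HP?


EHP = 1000 * (1 + 5/100)
= 1000 * (1 + 0.05)
= 1000 * 1.05
= 1050.0

1050.0 EHP


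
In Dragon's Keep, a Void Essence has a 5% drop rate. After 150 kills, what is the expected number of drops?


Expected drops = kills * (drop_rate / 100)
= 150 * (5 / 100)
= 150 * 0.05
= 7.5

7.5 drops


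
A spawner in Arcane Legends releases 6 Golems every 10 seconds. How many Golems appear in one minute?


Spawns per minute = count * (60 / interval)
= 6 * (60 / 10)
= 6 * 6.0
= 36.0

36.0 per minute


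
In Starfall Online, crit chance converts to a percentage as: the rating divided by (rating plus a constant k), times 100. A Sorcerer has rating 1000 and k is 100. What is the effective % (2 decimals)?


effective% = rating / (rating + k) * 100
= 1000 / (1000 + 100) * 100
= 1000 / 1100 * 100
= 0.909091 * 100
= 90.91%

90.91%


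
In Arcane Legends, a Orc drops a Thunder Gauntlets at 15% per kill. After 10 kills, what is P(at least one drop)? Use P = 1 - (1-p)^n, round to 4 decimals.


P(at least one) = 1 - P(none) = 1 - (1-p)^n
p = 15/100 = 0.15
1 - p = 0.85
(1 - p)^10 = 0.85^10 = 0.196874
P(at least one) = 1 - 0.196874 = 0.8031

0.8031


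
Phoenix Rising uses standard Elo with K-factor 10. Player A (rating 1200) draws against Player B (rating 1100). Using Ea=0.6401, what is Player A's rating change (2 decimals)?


Elo update: delta = K * (S - Ea), where S = 0.5 (draws)
S - Ea = 0.5 - 0.6401 = -0.1401
Rating change = 10 * -0.1401
= -1.40

-1.40 rating points


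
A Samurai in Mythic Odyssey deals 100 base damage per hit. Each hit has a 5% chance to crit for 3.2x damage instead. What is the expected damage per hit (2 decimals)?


E[dmg] = base * (1 + crit_chance * (crit_mult - 1))
cc as decimal = 5/100 = 0.05
cm - 1 = 3.2 - 1 = 2.2
Bonus factor = 0.05 * 2.2 = 0.11
Total multiplier = 1 + 0.11 = 1.11
Expected damage = 100 * 1.11 = 111.00

111.00 damage


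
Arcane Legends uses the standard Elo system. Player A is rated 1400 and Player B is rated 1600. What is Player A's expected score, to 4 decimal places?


Elo expected score: Ea = 1/(1 + 10^((Rb-Ra)/400))
Rb - Ra = 1600 - 1400 = 200
(Rb-Ra)/400 = 200/400 = 0.5
10^0.5 = 3.162278
Ea = 1/(1 + 3.162278) = 1/4.162278 = 0.2403

0.2403


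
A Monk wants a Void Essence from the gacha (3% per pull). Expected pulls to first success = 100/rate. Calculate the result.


Expected pulls for a geometric distribution = 1/p = 100 / rate%
= 100 / 3
= 33.33

33.33 pulls


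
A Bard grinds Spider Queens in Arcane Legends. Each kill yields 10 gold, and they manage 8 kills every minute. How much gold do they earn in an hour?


Gold per minute = 10 * 8 = 80
Gold per hour = 80 * 60 = 4800

4800 gold/hour


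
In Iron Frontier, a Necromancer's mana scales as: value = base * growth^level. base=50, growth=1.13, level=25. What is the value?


value = base * growth^level
= 50 * 1.13^25
= 50 * 21.230542
= 1061.53

1061.53 mana


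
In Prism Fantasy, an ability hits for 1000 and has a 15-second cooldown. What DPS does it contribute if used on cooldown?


DPS = damage / cooldown
= 1000 / 15
= 66.67

66.67 DPS


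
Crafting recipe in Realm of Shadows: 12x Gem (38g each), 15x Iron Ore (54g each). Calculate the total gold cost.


Cost breakdown:
  Gem: 12 * 38 = 456
  Iron Ore: 15 * 54 = 810
Total = 456 + 810 = 1266

1266 gold


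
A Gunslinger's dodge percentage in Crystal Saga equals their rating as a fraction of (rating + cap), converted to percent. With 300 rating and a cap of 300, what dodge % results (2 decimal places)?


dodge% = 300 / (300 + 300) * 100
= 300 / 600 * 100
= 0.5 * 100
= 50.00%

50.00%


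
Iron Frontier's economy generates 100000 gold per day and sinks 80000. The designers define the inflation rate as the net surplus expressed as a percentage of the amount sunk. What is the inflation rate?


Net gold = 100000 - 80000 = 20000
Inflation rate = net / sunk * 100 = 20000 / 80000 * 100
= 0.25 * 100
= 25.00%

25.00%


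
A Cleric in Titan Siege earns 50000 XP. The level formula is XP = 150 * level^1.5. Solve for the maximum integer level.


XP = 150 * level^1.5, so level = (XP / 150)^(1/1.5)
= (50000 / 150)^(1/1.5)
= 333.3333^0.6667
= 48.075
Floor: level = 48

level 48


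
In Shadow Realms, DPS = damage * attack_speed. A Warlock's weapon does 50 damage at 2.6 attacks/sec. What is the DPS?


DPS = damage * attack_speed
= 50 * 2.6
= 130.0

130.0 DPS


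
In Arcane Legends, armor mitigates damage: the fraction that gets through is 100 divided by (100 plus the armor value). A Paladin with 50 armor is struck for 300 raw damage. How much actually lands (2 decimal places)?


actual = 300 * 100 / (100 + 50)
= 300 * 100 / 150
= 30000 / 150
= 200.00

200.00 damage


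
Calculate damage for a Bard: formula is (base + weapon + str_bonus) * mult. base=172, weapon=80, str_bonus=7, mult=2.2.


Sum base + weapon + str = 172 + 80 + 7 = 259
Multiply by 2.2:
259 * 2.2 = 569.8

569.8 damage


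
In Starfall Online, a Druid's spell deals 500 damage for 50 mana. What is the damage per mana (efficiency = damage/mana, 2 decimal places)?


Efficiency = damage / mana
= 500 / 50
= 10.00

10.00 dmg/mana


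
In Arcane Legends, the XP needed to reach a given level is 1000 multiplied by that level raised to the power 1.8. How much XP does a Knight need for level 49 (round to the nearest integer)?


XP = 1000 * level^1.8
Substitute level = 49:
XP = 1000 * 49^1.8
= 1000 * 1102.4349
= 1102435

1102435 XP


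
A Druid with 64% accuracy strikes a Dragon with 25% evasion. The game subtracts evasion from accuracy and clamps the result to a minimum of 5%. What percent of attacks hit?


accuracy - evasion = 64 - 25 = 39
Apply floor: max(39, 5) = 39
Hit chance = 39%

39%


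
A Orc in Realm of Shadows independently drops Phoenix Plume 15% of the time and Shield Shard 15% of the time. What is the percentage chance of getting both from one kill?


For independent events, P(both) = P(A) * P(B)
= 15% * 15%
= 225 / 100 %
= 2.25%

2.25%


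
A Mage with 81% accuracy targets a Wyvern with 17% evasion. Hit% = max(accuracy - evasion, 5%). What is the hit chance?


accuracy - evasion = 81 - 17 = 64
Apply floor: max(64, 5) = 64
Hit chance = 64%

64%


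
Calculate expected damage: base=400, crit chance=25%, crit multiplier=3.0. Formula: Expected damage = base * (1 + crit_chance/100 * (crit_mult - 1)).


E[dmg] = base * (1 + crit_chance * (crit_mult - 1))
cc as decimal = 25/100 = 0.25
cm - 1 = 3.0 - 1 = 2.0
Bonus factor = 0.25 * 2.0 = 0.5
Total multiplier = 1 + 0.5 = 1.5
Expected damage = 400 * 1.5 = 600.00

600.00 damage


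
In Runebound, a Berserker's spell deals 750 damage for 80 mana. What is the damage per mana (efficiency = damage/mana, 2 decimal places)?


Efficiency = damage / mana
= 750 / 80
= 9.38

9.38 dmg/mana


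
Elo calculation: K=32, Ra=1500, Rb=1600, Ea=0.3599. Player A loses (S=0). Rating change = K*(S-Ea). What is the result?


Elo update: delta = K * (S - Ea), where S = 0 (loses)
S - Ea = 0 - 0.3599 = -0.3599
Rating change = 32 * -0.3599
= -11.52

-11.52 rating points


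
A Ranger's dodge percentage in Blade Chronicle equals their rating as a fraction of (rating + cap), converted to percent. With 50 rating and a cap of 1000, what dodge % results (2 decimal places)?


dodge% = 50 / (50 + 1000) * 100
= 50 / 1050 * 100
= 0.047619 * 100
= 4.76%

4.76%


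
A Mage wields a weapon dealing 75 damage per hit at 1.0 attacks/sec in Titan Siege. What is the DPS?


DPS = damage * attack_speed
= 75 * 1.0
= 75.0

75.0 DPS


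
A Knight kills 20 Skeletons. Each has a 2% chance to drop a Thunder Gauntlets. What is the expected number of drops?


Expected drops = kills * (drop_rate / 100)
= 20 * (2 / 100)
= 20 * 0.02
= 0.4

0.4 drops


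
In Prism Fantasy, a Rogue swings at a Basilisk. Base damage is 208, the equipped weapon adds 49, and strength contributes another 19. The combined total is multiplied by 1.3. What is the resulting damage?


Sum base + weapon + str = 208 + 49 + 19 = 276
Multiply by 1.3:
276 * 1.3 = 358.8

358.8 damage


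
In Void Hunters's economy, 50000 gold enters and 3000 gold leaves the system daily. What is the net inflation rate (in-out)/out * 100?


Net gold = 50000 - 3000 = 47000
Inflation rate = net / sunk * 100 = 47000 / 3000 * 100
= 15.666667 * 100
= 1566.67%

1566.67%


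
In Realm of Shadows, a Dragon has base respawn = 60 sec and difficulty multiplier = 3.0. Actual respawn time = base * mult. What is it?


Respawn time = base * multiplier
= 60 * 3.0
= 180.0 seconds

180.0 seconds


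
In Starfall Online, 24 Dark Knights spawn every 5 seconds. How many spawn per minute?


Spawns per minute = count * (60 / interval)
= 24 * (60 / 5)
= 24 * 12.0
= 288.0

288.0 per minute


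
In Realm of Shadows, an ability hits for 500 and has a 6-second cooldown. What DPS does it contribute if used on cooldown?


DPS = damage / cooldown
= 500 / 6
= 83.33

83.33 DPS


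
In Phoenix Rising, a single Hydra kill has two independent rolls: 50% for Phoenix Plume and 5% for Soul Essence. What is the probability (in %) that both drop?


For independent events, P(both) = P(A) * P(B)
= 50% * 5%
= 250 / 100 %
= 2.5%

2.5%


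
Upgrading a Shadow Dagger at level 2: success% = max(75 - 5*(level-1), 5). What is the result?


raw_rate = 75 - 5 * (2 - 1)
= 75 - 5 * 1
= 75 - 5
= 70
Apply floor: max(70, 5) = 70%

70%


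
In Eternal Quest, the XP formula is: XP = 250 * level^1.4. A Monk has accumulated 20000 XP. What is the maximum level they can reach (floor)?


XP = 250 * level^1.4, so level = (XP / 250)^(1/1.4)
= (20000 / 250)^(1/1.4)
= 80.0^0.7143
= 22.8744
Floor: level = 22

level 22


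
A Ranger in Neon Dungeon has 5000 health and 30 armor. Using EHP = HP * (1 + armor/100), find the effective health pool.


EHP = 5000 * (1 + 30/100)
= 5000 * (1 + 0.3)
= 5000 * 1.3
= 6500.0

6500.0 EHP


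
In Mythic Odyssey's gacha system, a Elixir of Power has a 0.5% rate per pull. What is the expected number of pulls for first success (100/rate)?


Expected pulls for a geometric distribution = 1/p = 100 / rate%
= 100 / 0.5
= 200.0

200.0 pulls


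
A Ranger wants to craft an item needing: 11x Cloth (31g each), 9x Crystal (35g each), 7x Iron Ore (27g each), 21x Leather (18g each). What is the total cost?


Cost breakdown:
  Cloth: 11 * 31 = 341
  Crystal: 9 * 35 = 315
  Iron Ore: 7 * 27 = 189
  Leather: 21 * 18 = 378
Total = 341 + 315 + 189 + 378 = 1223

1223 gold


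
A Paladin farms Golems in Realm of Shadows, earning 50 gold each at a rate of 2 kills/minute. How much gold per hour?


Gold per minute = 50 * 2 = 100
Gold per hour = 100 * 60 = 6000

6000 gold/hour


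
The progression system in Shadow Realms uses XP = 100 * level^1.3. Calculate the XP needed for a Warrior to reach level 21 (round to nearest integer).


XP = 100 * level^1.3
Substitute level = 21:
XP = 100 * 21^1.3
= 100 * 52.3462
= 5235

5235 XP


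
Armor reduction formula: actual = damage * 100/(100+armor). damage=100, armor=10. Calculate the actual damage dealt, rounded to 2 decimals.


actual = 100 * 100 / (100 + 10)
= 100 * 100 / 110
= 10000 / 110
= 90.91

90.91 damage


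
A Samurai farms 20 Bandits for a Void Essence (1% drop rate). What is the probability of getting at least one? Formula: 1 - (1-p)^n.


P(at least one) = 1 - P(none) = 1 - (1-p)^n
p = 1/100 = 0.01
1 - p = 0.99
(1 - p)^20 = 0.99^20 = 0.817907
P(at least one) = 1 - 0.817907 = 0.1821

0.1821


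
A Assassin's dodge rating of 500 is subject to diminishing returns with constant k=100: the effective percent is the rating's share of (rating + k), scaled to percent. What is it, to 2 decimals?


effective% = rating / (rating + k) * 100
= 500 / (500 + 100) * 100
= 500 / 600 * 100
= 0.833333 * 100
= 83.33%

83.33%


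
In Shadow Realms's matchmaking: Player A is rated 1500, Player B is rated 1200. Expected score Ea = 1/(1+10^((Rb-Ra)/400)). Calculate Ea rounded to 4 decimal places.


Elo expected score: Ea = 1/(1 + 10^((Rb-Ra)/400))
Rb - Ra = 1200 - 1500 = -300
(Rb-Ra)/400 = -300/400 = -0.75
10^-0.75 = 0.177828
Ea = 1/(1 + 0.177828) = 1/1.177828 = 0.8490

0.8490


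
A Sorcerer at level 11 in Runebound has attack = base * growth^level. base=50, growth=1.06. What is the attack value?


value = base * growth^level
= 50 * 1.06^11
= 50 * 1.898299
= 94.91

94.91 attack


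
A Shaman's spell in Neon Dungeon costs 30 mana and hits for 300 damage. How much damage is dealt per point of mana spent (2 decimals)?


Efficiency = damage / mana
= 300 / 30
= 10.00

10.00 dmg/mana


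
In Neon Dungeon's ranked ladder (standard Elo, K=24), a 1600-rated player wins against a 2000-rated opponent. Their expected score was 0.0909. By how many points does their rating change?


Elo update: delta = K * (S - Ea), where S = 1 (wins)
S - Ea = 1 - 0.0909 = 0.9091
Rating change = 24 * 0.9091
= 21.82

21.82 rating points


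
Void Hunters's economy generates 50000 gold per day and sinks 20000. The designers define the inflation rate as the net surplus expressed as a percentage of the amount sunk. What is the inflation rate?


Net gold = 50000 - 20000 = 30000
Inflation rate = net / sunk * 100 = 30000 / 20000 * 100
= 1.5 * 100
= 150.00%

150.00%


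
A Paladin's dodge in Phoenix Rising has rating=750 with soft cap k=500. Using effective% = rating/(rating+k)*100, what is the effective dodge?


effective% = rating / (rating + k) * 100
= 750 / (750 + 500) * 100
= 750 / 1250 * 100
= 0.6 * 100
= 60.00%

60.00%


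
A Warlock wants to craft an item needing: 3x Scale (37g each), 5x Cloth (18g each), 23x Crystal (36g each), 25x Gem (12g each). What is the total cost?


Cost breakdown:
  Scale: 3 * 37 = 111
  Cloth: 5 * 18 = 90
  Crystal: 23 * 36 = 828
  Gem: 25 * 12 = 300
Total = 111 + 90 + 828 + 300 = 1329

1329 gold


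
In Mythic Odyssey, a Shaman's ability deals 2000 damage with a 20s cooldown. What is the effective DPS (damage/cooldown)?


DPS = damage / cooldown
= 2000 / 20
= 100.00

100.00 DPS


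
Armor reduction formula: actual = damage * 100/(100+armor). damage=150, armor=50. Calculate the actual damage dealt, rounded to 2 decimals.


actual = 150 * 100 / (100 + 50)
= 150 * 100 / 150
= 15000 / 150
= 100.00

100.00 damage


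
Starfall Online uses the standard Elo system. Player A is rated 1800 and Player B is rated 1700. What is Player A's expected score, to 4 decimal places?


Elo expected score: Ea = 1/(1 + 10^((Rb-Ra)/400))
Rb - Ra = 1700 - 1800 = -100
(Rb-Ra)/400 = -100/400 = -0.25
10^-0.25 = 0.562341
Ea = 1/(1 + 0.562341) = 1/1.562341 = 0.6401

0.6401


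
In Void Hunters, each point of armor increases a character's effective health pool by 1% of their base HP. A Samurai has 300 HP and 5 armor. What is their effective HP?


EHP = 300 * (1 + 5/100)
= 300 * (1 + 0.05)
= 300 * 1.05
= 315.0

315.0 EHP


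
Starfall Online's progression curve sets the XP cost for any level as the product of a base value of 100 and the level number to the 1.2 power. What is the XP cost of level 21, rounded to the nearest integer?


XP = 100 * level^1.2
Substitute level = 21:
XP = 100 * 21^1.2
= 100 * 38.6067
= 3861

3861 XP


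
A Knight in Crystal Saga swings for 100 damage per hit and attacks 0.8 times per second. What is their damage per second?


DPS = damage * attack_speed
= 100 * 0.8
= 80.0

80.0 DPS


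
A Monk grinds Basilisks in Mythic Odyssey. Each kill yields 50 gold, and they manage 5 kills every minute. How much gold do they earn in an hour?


Gold per minute = 50 * 5 = 250
Gold per hour = 250 * 60 = 15000

15000 gold/hour


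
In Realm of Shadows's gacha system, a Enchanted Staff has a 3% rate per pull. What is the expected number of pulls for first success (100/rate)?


Expected pulls for a geometric distribution = 1/p = 100 / rate%
= 100 / 3
= 33.33

33.33 pulls


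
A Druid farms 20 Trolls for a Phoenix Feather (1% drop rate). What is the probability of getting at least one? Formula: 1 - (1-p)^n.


P(at least one) = 1 - P(none) = 1 - (1-p)^n
p = 1/100 = 0.01
1 - p = 0.99
(1 - p)^20 = 0.99^20 = 0.817907
P(at least one) = 1 - 0.817907 = 0.1821

0.1821


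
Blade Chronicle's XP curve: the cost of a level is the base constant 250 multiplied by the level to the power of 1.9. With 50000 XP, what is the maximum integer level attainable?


XP = 250 * level^1.9, so level = (XP / 250)^(1/1.9)
= (50000 / 250)^(1/1.9)
= 200.0^0.5263
= 16.258
Floor: level = 16

level 16


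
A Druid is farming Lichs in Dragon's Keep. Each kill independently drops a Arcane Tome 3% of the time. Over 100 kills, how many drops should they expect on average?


Expected drops = kills * (drop_rate / 100)
= 100 * (3 / 100)
= 100 * 0.03
= 3.0

3.0 drops


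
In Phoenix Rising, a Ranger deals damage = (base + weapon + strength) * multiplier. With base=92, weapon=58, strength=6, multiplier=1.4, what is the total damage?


Sum base + weapon + str = 92 + 58 + 6 = 156
Multiply by 1.4:
156 * 1.4 = 218.4

218.4 damage


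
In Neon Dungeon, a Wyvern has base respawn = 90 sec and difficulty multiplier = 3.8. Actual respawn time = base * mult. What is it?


Respawn time = base * multiplier
= 90 * 3.8
= 342.0 seconds

342.0 seconds


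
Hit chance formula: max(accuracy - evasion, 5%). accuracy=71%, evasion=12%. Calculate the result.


accuracy - evasion = 71 - 12 = 59
Apply floor: max(59, 5) = 59
Hit chance = 59%

59%


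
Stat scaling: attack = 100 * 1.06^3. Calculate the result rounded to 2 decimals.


value = base * growth^level
= 100 * 1.06^3
= 100 * 1.191016
= 119.10

119.10 attack


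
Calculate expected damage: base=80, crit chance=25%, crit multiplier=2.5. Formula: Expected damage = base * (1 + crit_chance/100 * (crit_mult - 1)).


E[dmg] = base * (1 + crit_chance * (crit_mult - 1))
cc as decimal = 25/100 = 0.25
cm - 1 = 2.5 - 1 = 1.5
Bonus factor = 0.25 * 1.5 = 0.375
Total multiplier = 1 + 0.375 = 1.375
Expected damage = 80 * 1.375 = 110.00

110.00 damage


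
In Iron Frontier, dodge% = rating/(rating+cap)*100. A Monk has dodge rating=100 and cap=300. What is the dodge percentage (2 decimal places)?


dodge% = 100 / (100 + 300) * 100
= 100 / 400 * 100
= 0.25 * 100
= 25.00%

25.00%


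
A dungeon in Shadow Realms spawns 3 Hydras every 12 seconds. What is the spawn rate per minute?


Spawns per minute = count * (60 / interval)
= 3 * (60 / 12)
= 3 * 5.0
= 15.0

15.0 per minute


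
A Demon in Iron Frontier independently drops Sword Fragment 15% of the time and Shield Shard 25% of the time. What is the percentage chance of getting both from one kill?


For independent events, P(both) = P(A) * P(B)
= 15% * 25%
= 375 / 100 %
= 3.75%

3.75%


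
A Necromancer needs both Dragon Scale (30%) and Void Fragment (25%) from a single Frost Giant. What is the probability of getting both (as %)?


For independent events, P(both) = P(A) * P(B)
= 30% * 25%
= 750 / 100 %
= 7.5%

7.5%


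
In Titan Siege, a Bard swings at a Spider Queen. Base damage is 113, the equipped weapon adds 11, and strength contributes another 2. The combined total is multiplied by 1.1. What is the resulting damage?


Sum base + weapon + str = 113 + 11 + 2 = 126
Multiply by 1.1:
126 * 1.1 = 138.6

138.6 damage


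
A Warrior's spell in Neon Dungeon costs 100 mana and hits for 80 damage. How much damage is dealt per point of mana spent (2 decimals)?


Efficiency = damage / mana
= 80 / 100
= 0.80

0.80 dmg/mana


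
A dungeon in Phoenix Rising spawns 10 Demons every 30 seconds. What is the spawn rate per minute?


Spawns per minute = count * (60 / interval)
= 10 * (60 / 30)
= 10 * 2.0
= 20.0

20.0 per minute


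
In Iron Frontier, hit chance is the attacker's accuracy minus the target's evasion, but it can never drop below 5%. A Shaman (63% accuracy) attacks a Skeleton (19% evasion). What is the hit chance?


accuracy - evasion = 63 - 19 = 44
Apply floor: max(44, 5) = 44
Hit chance = 44%

44%


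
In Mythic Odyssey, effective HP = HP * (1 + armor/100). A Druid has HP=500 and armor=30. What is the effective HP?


EHP = 500 * (1 + 30/100)
= 500 * (1 + 0.3)
= 500 * 1.3
= 650.0

650.0 EHP


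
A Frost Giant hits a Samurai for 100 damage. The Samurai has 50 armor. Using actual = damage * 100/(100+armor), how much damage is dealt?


actual = 100 * 100 / (100 + 50)
= 100 * 100 / 150
= 10000 / 150
= 66.67

66.67 damage


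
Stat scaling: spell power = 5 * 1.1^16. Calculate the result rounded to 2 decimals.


value = base * growth^level
= 5 * 1.1^16
= 5 * 4.594973
= 22.97

22.97 spell power


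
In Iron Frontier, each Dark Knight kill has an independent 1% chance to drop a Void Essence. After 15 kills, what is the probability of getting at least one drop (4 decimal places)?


P(at least one) = 1 - P(none) = 1 - (1-p)^n
p = 1/100 = 0.01
1 - p = 0.99
(1 - p)^15 = 0.99^15 = 0.860058
P(at least one) = 1 - 0.860058 = 0.1399

0.1399


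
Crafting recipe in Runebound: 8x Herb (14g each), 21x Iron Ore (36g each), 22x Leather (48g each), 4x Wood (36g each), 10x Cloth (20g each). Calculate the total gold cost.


Cost breakdown:
  Herb: 8 * 14 = 112
  Iron Ore: 21 * 36 = 756
  Leather: 22 * 48 = 1056
  Wood: 4 * 36 = 144
  Cloth: 10 * 20 = 200
Total = 112 + 756 + 1056 + 144 + 200 = 2268

2268 gold


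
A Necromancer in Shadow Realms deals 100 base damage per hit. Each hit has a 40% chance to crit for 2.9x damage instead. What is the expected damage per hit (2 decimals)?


E[dmg] = base * (1 + crit_chance * (crit_mult - 1))
cc as decimal = 40/100 = 0.4
cm - 1 = 2.9 - 1 = 1.9
Bonus factor = 0.4 * 1.9 = 0.76
Total multiplier = 1 + 0.76 = 1.76
Expected damage = 100 * 1.76 = 176.00

176.00 damage


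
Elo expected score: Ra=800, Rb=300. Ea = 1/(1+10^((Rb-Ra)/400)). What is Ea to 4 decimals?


Elo expected score: Ea = 1/(1 + 10^((Rb-Ra)/400))
Rb - Ra = 300 - 800 = -500
(Rb-Ra)/400 = -500/400 = -1.25
10^-1.25 = 0.056234
Ea = 1/(1 + 0.056234) = 1/1.056234 = 0.9468

0.9468


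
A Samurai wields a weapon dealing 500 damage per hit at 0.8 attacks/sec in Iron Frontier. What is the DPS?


DPS = damage * attack_speed
= 500 * 0.8
= 400.0

400.0 DPS


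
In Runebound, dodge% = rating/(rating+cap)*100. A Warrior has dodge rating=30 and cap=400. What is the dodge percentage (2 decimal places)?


dodge% = 30 / (30 + 400) * 100
= 30 / 430 * 100
= 0.069767 * 100
= 6.98%

6.98%


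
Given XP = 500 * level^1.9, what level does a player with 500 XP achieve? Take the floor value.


XP = 500 * level^1.9, so level = (XP / 500)^(1/1.9)
= (500 / 500)^(1/1.9)
= 1.0^0.5263
= 1.0
Floor: level = 1

level 1


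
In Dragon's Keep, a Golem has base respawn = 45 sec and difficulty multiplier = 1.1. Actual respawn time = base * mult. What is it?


Respawn time = base * multiplier
= 45 * 1.1
= 49.5 seconds

49.5 seconds


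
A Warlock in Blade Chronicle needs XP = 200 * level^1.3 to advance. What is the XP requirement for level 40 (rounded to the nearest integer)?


XP = 200 * level^1.3
Substitute level = 40:
XP = 200 * 40^1.3
= 200 * 120.9701
= 24194

24194 XP


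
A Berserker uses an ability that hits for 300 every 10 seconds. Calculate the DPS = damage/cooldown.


DPS = damage / cooldown
= 300 / 10
= 30.00

30.00 DPS


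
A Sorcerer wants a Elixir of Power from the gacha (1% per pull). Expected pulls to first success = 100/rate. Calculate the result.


Expected pulls for a geometric distribution = 1/p = 100 / rate%
= 100 / 1
= 100.0

100.0 pulls


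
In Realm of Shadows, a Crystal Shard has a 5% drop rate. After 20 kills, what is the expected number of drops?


Expected drops = kills * (drop_rate / 100)
= 20 * (5 / 100)
= 20 * 0.05
= 1.0

1.0 drops


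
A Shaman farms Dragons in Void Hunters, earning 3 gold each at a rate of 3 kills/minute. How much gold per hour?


Gold per minute = 3 * 3 = 9
Gold per hour = 9 * 60 = 540

540 gold/hour


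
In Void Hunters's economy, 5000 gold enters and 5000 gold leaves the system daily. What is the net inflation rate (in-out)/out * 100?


Net gold = 5000 - 5000 = 0
Inflation rate = net / sunk * 100 = 0 / 5000 * 100
= 0.0 * 100
= 0.00%

0.00%


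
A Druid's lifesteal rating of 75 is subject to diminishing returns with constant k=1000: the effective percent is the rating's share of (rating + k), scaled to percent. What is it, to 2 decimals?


effective% = rating / (rating + k) * 100
= 75 / (75 + 1000) * 100
= 75 / 1075 * 100
= 0.069767 * 100
= 6.98%

6.98%


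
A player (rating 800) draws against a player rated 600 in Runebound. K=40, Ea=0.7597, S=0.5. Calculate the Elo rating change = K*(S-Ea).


Elo update: delta = K * (S - Ea), where S = 0.5 (draws)
S - Ea = 0.5 - 0.7597 = -0.2597
Rating change = 40 * -0.2597
= -10.39

-10.39 rating points


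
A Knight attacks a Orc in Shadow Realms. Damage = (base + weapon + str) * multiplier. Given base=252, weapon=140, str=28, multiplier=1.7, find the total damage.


Sum base + weapon + str = 252 + 140 + 28 = 420
Multiply by 1.7:
420 * 1.7 = 714.0

714.0 damage


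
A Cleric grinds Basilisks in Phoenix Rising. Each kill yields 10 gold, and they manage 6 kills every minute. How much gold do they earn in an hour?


Gold per minute = 10 * 6 = 60
Gold per hour = 60 * 60 = 3600

3600 gold/hour


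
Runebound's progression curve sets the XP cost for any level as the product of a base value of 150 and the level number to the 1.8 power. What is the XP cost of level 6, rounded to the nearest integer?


XP = 150 * level^1.8
Substitute level = 6:
XP = 150 * 6^1.8
= 150 * 25.1578
= 3774

3774 XP


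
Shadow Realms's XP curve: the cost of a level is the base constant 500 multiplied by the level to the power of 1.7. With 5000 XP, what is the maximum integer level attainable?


XP = 500 * level^1.7, so level = (XP / 500)^(1/1.7)
= (5000 / 500)^(1/1.7)
= 10.0^0.5882
= 3.8747
Floor: level = 3

level 3


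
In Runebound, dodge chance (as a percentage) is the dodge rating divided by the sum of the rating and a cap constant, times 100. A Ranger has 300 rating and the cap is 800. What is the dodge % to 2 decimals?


dodge% = 300 / (300 + 800) * 100
= 300 / 1100 * 100
= 0.272727 * 100
= 27.27%

27.27%


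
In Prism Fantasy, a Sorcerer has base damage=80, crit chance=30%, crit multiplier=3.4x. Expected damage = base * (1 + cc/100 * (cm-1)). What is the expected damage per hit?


E[dmg] = base * (1 + crit_chance * (crit_mult - 1))
cc as decimal = 30/100 = 0.3
cm - 1 = 3.4 - 1 = 2.4
Bonus factor = 0.3 * 2.4 = 0.72
Total multiplier = 1 + 0.72 = 1.72
Expected damage = 80 * 1.72 = 137.60

137.60 damage


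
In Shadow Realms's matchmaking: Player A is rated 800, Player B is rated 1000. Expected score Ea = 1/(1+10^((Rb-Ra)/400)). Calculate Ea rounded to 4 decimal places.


Elo expected score: Ea = 1/(1 + 10^((Rb-Ra)/400))
Rb - Ra = 1000 - 800 = 200
(Rb-Ra)/400 = 200/400 = 0.5
10^0.5 = 3.162278
Ea = 1/(1 + 3.162278) = 1/4.162278 = 0.2403

0.2403


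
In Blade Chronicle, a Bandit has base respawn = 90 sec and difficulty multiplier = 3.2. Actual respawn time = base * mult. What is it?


Respawn time = base * multiplier
= 90 * 3.2
= 288.0 seconds

288.0 seconds


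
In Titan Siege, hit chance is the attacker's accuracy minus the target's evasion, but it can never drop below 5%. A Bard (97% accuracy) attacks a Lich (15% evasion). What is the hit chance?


accuracy - evasion = 97 - 15 = 82
Apply floor: max(82, 5) = 82
Hit chance = 82%

82%


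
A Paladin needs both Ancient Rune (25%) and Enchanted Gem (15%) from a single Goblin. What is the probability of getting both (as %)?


For independent events, P(both) = P(A) * P(B)
= 25% * 15%
= 375 / 100 %
= 3.75%

3.75%


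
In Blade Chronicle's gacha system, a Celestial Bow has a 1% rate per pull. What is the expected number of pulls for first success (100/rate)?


Expected pulls for a geometric distribution = 1/p = 100 / rate%
= 100 / 1
= 100.0

100.0 pulls


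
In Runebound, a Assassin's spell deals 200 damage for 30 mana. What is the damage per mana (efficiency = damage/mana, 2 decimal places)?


Efficiency = damage / mana
= 200 / 30
= 6.67

6.67 dmg/mana


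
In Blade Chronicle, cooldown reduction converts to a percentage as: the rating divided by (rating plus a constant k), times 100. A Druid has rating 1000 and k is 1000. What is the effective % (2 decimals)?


effective% = rating / (rating + k) * 100
= 1000 / (1000 + 1000) * 100
= 1000 / 2000 * 100
= 0.5 * 100
= 50.00%

50.00%


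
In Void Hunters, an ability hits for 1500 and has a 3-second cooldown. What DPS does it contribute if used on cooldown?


DPS = damage / cooldown
= 1500 / 3
= 500.00

500.00 DPS


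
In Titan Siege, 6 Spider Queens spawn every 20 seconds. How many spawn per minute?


Spawns per minute = count * (60 / interval)
= 6 * (60 / 20)
= 6 * 3.0
= 18.0

18.0 per minute


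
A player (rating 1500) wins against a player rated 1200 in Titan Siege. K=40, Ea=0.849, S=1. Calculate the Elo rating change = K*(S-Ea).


Elo update: delta = K * (S - Ea), where S = 1 (wins)
S - Ea = 1 - 0.849 = 0.151
Rating change = 40 * 0.151
= 6.04

6.04 rating points


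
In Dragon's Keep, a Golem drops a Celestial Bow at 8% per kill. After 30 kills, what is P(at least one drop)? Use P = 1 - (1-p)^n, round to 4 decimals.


P(at least one) = 1 - P(none) = 1 - (1-p)^n
p = 8/100 = 0.08
1 - p = 0.92
(1 - p)^30 = 0.92^30 = 0.081966
P(at least one) = 1 - 0.081966 = 0.9180

0.9180


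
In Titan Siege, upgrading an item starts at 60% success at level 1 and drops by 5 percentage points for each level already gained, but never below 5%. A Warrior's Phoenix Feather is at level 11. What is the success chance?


raw_rate = 60 - 5 * (11 - 1)
= 60 - 5 * 10
= 60 - 50
= 10
Apply floor: max(10, 5) = 10%

10%


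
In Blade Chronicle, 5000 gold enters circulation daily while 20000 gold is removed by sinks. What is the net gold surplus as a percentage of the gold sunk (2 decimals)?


Net gold = 5000 - 20000 = -15000
Inflation rate = net / sunk * 100 = -15000 / 20000 * 100
= -0.75 * 100
= -75.00%

-75.00%


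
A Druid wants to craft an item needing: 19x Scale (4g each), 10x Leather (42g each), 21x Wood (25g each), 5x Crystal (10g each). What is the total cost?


Cost breakdown:
  Scale: 19 * 4 = 76
  Leather: 10 * 42 = 420
  Wood: 21 * 25 = 525
  Crystal: 5 * 10 = 50
Total = 76 + 420 + 525 + 50 = 1071

1071 gold


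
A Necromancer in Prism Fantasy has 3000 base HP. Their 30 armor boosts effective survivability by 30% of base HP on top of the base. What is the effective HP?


EHP = 3000 * (1 + 30/100)
= 3000 * (1 + 0.3)
= 3000 * 1.3
= 3900.0

3900.0 EHP


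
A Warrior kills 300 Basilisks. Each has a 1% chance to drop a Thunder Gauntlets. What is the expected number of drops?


Expected drops = kills * (drop_rate / 100)
= 300 * (1 / 100)
= 300 * 0.01
= 3.0

3.0 drops


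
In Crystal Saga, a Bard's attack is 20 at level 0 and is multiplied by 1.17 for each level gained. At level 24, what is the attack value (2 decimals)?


value = base * growth^level
= 20 * 1.17^24
= 20 * 43.297287
= 865.95

865.95 attack


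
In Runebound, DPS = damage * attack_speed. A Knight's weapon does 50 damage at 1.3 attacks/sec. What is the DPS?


DPS = damage * attack_speed
= 50 * 1.3
= 65.0

65.0 DPS


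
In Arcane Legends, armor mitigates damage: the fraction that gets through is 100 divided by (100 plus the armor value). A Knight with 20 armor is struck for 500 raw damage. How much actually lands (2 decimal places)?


actual = 500 * 100 / (100 + 20)
= 500 * 100 / 120
= 50000 / 120
= 416.67

416.67 damage


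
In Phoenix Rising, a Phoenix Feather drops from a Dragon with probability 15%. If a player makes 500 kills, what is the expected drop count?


Expected drops = kills * (drop_rate / 100)
= 500 * (15 / 100)
= 500 * 0.15
= 75.0

75.0 drops


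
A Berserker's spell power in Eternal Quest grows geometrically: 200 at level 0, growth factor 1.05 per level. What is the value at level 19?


value = base * growth^level
= 200 * 1.05^19
= 200 * 2.52695
= 505.39

505.39 spell power


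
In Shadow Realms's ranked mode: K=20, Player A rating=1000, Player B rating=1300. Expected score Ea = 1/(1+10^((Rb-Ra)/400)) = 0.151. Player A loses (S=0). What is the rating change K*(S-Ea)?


Elo update: delta = K * (S - Ea), where S = 0 (loses)
S - Ea = 0 - 0.151 = -0.151
Rating change = 20 * -0.151
= -3.02

-3.02 rating points


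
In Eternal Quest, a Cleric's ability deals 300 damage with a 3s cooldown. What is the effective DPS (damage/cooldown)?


DPS = damage / cooldown
= 300 / 3
= 100.00

100.00 DPS


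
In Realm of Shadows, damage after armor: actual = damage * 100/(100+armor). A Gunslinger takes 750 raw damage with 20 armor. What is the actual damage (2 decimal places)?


actual = 750 * 100 / (100 + 20)
= 750 * 100 / 120
= 75000 / 120
= 625.00

625.00 damage


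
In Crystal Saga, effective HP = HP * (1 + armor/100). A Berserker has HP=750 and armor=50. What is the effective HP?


EHP = 750 * (1 + 50/100)
= 750 * (1 + 0.5)
= 750 * 1.5
= 1125.0

1125.0 EHP


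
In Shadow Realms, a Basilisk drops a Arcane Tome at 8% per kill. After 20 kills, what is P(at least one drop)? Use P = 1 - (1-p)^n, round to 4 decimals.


P(at least one) = 1 - P(none) = 1 - (1-p)^n
p = 8/100 = 0.08
1 - p = 0.92
(1 - p)^20 = 0.92^20 = 0.188693
P(at least one) = 1 - 0.188693 = 0.8113

0.8113


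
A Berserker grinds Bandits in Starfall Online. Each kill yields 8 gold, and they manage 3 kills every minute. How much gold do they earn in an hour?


Gold per minute = 8 * 3 = 24
Gold per hour = 24 * 60 = 1440

1440 gold/hour


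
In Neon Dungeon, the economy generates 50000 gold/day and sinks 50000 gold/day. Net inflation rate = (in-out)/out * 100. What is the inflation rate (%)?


Net gold = 50000 - 50000 = 0
Inflation rate = net / sunk * 100 = 0 / 50000 * 100
= 0.0 * 100
= 0.00%

0.00%


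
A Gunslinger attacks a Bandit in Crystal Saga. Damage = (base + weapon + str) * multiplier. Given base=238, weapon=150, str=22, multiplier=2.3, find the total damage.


Sum base + weapon + str = 238 + 150 + 22 = 410
Multiply by 2.3:
410 * 2.3 = 943.0

943.0 damage


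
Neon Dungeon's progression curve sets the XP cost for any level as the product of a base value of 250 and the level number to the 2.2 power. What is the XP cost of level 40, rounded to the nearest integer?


XP = 250 * level^2.2
Substitute level = 40:
XP = 250 * 40^2.2
= 250 * 3346.0466
= 836512

836512 XP


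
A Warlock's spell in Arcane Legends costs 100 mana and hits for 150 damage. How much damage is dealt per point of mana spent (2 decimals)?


Efficiency = damage / mana
= 150 / 100
= 1.50

1.50 dmg/mana


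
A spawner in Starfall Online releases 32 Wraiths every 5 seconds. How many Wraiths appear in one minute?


Spawns per minute = count * (60 / interval)
= 32 * (60 / 5)
= 32 * 12.0
= 384.0

384.0 per minute


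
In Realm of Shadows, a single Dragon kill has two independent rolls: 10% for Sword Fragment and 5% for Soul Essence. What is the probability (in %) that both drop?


For independent events, P(both) = P(A) * P(B)
= 10% * 5%
= 50 / 100 %
= 0.5%

0.5%


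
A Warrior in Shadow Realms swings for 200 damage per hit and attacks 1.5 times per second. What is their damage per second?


DPS = damage * attack_speed
= 200 * 1.5
= 300.0

300.0 DPS


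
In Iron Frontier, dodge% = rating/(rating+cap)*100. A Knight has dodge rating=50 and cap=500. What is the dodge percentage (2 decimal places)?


dodge% = 50 / (50 + 500) * 100
= 50 / 550 * 100
= 0.090909 * 100
= 9.09%

9.09%


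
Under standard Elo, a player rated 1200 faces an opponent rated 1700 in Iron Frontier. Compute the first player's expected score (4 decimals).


Elo expected score: Ea = 1/(1 + 10^((Rb-Ra)/400))
Rb - Ra = 1700 - 1200 = 500
(Rb-Ra)/400 = 500/400 = 1.25
10^1.25 = 17.782794
Ea = 1/(1 + 17.782794) = 1/18.782794 = 0.0532

0.0532


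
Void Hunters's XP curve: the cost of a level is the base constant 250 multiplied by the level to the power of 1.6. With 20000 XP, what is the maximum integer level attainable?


XP = 250 * level^1.6, so level = (XP / 250)^(1/1.6)
= (20000 / 250)^(1/1.6)
= 80.0^0.625
= 15.4679
Floor: level = 15

level 15


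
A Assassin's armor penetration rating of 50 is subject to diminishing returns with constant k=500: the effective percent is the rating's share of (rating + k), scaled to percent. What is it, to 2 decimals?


effective% = rating / (rating + k) * 100
= 50 / (50 + 500) * 100
= 50 / 550 * 100
= 0.090909 * 100
= 9.09%

9.09%


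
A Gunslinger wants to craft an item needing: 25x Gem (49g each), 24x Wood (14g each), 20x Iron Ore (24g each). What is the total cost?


Cost breakdown:
  Gem: 25 * 49 = 1225
  Wood: 24 * 14 = 336
  Iron Ore: 20 * 24 = 480
Total = 1225 + 336 + 480 = 2041

2041 gold
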